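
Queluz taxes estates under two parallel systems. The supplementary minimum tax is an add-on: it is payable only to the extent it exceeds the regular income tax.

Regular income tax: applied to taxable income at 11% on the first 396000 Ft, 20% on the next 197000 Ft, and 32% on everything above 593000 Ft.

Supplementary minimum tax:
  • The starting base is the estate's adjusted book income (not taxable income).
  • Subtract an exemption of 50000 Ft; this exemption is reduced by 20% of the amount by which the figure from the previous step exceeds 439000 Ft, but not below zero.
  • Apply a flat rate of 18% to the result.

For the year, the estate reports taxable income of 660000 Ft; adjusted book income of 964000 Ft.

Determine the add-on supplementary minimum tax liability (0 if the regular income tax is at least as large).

Supplementary minimum tax:
  Base (adjusted book income): 964000 Ft
  Exemption: 20% × (964000 Ft − 439000 Ft) = 105000 Ft ≥ 50000 Ft, so the exemption is fully phased out
  Base: 964000 Ft − 0 Ft = 964000 Ft
  964000 Ft × 18% = 173520 Ft

Regular income tax:
  396000 Ft × 11% = 43560 Ft
  197000 Ft × 20% = 39400 Ft
  67000 Ft × 32% = 21440 Ft
  → 104400 Ft

Excess of supplementary minimum tax over regular income tax: 173520 Ft − 104400 Ft = 69120 Ft.

69120 Ft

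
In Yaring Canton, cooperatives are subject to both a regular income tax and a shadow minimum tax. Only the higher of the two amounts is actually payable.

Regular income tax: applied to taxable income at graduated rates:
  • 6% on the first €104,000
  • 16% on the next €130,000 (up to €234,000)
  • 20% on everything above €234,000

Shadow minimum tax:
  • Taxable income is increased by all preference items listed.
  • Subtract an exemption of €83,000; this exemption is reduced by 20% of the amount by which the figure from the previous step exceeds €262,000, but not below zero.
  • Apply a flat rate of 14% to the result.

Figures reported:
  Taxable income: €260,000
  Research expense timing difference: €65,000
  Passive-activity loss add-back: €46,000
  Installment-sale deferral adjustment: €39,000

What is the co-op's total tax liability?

Regular income tax:
  €104,000 × 6% = €6,240
  €130,000 × 16% = €20,800
  €26,000 × 20% = €5,200
  → €32,240

Shadow minimum tax:
  Adjusted income: €260,000 + €65,000 + €46,000 + €39,000 = €410,000
  Exemption: €83,000 − 20% × (€410,000 − €262,000) = €83,000 − €29,600 = €53,400
  Base: €410,000 − €53,400 = €356,600
  €356,600 × 14% = €49,924

€49,924 > €32,240, so the shadow minimum tax is the binding amount.

€49,924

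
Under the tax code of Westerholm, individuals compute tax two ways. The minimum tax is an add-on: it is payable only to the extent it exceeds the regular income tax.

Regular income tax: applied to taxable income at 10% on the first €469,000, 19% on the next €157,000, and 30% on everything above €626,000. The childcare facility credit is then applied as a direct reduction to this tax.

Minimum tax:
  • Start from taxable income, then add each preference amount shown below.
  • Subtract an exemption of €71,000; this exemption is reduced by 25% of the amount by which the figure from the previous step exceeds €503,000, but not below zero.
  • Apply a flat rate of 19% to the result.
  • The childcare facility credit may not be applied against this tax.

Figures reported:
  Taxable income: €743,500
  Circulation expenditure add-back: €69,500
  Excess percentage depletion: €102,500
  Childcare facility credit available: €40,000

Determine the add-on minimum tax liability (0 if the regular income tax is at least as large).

€101,965

Regular income tax:
  €469,000 × 10% = €46,900
  €157,000 × 19% = €29,830
  €117,500 × 30% = €35,250
  → €111,980
  Less childcare facility credit €40,000 → €71,980

Minimum tax:
  Adjusted income: €743,500 + €69,500 + €102,500 = €915,500
  Exemption: 25% × (€915,500 − €503,000) = €103,125 ≥ €71,000, so the exemption is fully phased out
  Base: €915,500 − €0 = €915,500
  €915,500 × 19% = €173,945

Excess of minimum tax over regular income tax: €173,945 − €71,980 = €101,965.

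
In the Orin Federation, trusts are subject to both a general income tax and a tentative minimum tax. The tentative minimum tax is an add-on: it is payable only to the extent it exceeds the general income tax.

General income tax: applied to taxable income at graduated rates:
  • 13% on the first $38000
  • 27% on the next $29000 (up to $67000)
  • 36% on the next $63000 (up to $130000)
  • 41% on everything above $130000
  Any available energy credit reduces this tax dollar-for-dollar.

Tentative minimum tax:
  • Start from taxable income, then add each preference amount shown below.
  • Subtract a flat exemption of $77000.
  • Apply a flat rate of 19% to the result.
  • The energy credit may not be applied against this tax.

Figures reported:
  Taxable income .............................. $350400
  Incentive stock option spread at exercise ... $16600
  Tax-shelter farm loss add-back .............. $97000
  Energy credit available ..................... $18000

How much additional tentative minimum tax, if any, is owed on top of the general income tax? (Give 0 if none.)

Tentative minimum tax:
  Adjusted income: $350400 + $16600 + $97000 = $464000
  Less exemption $77000 → base $387000
  $387000 × 19% = $73530

General income tax:
  $38000 × 13% = $4940
  $29000 × 27% = $7830
  $63000 × 36% = $22680
  $220400 × 41% = $90364
  → $125814
  Less energy credit $18000 → $107814

$73530 ≤ $107814, so no add-on is due.

$0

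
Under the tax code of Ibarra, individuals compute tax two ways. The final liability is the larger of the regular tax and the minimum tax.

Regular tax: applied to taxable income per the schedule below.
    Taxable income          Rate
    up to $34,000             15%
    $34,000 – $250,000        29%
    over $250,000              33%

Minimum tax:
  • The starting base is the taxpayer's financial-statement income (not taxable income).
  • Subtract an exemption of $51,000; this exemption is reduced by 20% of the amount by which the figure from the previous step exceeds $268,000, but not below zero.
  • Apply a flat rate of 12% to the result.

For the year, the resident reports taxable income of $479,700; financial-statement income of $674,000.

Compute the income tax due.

Regular tax:
  $34,000 × 15% = $5,100
  $216,000 × 29% = $62,640
  $229,700 × 33% = $75,801
  → $143,541

Minimum tax:
  Base (financial-statement income): $674,000
  Exemption: 20% × ($674,000 − $268,000) = $81,200 ≥ $51,000, so the exemption is fully phased out
  Base: $674,000 − $0 = $674,000
  $674,000 × 12% = $80,880

$143,541 > $80,880, so the regular tax governs.

$143,541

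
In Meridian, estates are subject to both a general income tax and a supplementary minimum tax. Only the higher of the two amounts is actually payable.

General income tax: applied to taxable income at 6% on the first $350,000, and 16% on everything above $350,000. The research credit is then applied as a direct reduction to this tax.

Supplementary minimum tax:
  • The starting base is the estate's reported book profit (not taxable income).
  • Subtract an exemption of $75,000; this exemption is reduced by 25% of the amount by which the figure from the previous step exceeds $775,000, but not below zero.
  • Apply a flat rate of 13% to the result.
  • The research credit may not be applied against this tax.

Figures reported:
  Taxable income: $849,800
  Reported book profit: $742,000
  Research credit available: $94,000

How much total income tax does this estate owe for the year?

Supplementary minimum tax:
  Base (reported book profit): $742,000
  Exemption: $742,000 ≤ $775,000, so full $75,000 applies
  Base: $742,000 − $75,000 = $667,000
  $667,000 × 13% = $86,710

General income tax:
  $350,000 × 6% = $21,000
  $499,800 × 16% = $79,968
  → $100,968
  Less research credit $94,000 → $6,968

$86,710 > $6,968, so the supplementary minimum tax is the binding amount.

$86,710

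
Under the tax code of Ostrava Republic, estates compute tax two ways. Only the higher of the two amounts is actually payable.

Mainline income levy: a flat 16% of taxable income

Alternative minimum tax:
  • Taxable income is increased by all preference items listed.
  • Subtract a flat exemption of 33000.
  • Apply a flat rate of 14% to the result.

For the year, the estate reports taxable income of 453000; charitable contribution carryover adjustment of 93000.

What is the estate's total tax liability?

Alternative minimum tax:
  Adjusted income: 453000 + 93000 = 546000
  Less exemption 33000 → base 513000
  513000 × 14% = 71820

Mainline income levy:
  453000 × 16% = 72480

72480 > 71820, so the mainline income levy governs.

72480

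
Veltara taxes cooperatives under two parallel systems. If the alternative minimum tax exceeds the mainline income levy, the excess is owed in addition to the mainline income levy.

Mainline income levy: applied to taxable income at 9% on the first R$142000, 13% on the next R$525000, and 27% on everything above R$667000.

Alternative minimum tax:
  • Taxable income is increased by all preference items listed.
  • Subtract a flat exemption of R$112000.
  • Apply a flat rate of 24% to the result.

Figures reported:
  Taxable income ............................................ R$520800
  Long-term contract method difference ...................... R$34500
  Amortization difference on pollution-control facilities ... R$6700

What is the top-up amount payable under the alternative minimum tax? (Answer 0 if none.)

R$45976

Mainline income levy:
  R$142000 × 9% = R$12780
  R$378800 × 13% = R$49244
  → R$62024

Alternative minimum tax:
  Adjusted income: R$520800 + R$34500 + R$6700 = R$562000
  Less exemption R$112000 → base R$450000
  R$450000 × 24% = R$108000

Excess of alternative minimum tax over mainline income levy: R$108000 − R$62024 = R$45976.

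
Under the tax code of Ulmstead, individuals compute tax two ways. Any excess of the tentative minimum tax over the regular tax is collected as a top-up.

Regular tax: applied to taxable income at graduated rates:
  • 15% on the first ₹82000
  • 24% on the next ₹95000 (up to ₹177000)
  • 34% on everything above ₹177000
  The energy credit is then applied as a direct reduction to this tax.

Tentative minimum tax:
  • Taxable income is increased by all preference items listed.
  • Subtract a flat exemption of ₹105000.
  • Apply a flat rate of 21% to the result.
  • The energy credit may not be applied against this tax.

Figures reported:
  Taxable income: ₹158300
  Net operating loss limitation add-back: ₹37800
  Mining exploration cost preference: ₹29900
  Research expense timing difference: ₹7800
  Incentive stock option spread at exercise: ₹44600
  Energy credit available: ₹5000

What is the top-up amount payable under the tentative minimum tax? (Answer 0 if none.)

Tentative minimum tax:
  Adjusted income: ₹158300 + ₹37800 + ₹29900 + ₹7800 + ₹44600 = ₹278400
  Less exemption ₹105000 → base ₹173400
  ₹173400 × 21% = ₹36414

Regular tax:
  ₹82000 × 15% = ₹12300
  ₹76300 × 24% = ₹18312
  → ₹30612
  Less energy credit ₹5000 → ₹25612

Excess of tentative minimum tax over regular tax: ₹36414 − ₹25612 = ₹10802.

₹10802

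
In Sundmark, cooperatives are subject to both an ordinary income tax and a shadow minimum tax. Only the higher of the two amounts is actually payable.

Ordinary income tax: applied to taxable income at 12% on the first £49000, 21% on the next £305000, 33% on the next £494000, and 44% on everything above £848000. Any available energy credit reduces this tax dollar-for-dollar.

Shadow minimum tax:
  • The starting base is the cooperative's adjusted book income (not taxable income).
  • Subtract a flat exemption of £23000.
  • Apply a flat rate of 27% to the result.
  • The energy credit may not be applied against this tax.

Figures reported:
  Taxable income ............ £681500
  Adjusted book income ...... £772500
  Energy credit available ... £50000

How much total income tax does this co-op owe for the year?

£202365

Ordinary income tax:
  £49000 × 12% = £5880
  £305000 × 21% = £64050
  £327500 × 33% = £108075
  → £178005
  Less energy credit £50000 → £128005

Shadow minimum tax:
  Base (adjusted book income): £772500
  Less exemption £23000 → base £749500
  £749500 × 27% = £202365

£202365 > £128005, so the shadow minimum tax is the binding amount.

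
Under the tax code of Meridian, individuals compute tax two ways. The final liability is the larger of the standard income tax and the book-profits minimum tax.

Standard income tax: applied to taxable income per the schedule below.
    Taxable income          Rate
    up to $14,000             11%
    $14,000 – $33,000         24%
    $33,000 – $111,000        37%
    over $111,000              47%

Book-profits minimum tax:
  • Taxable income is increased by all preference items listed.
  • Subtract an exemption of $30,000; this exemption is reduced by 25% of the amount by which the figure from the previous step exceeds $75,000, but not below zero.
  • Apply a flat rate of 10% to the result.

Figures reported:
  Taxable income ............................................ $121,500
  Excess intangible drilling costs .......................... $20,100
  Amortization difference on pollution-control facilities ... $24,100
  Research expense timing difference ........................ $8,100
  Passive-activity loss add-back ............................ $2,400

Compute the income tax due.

Book-profits minimum tax:
  Adjusted income: $121,500 + $20,100 + $24,100 + $8,100 + $2,400 = $176,200
  Exemption: $30,000 − 25% × ($176,200 − $75,000) = $30,000 − $25,300 = $4,700
  Base: $176,200 − $4,700 = $171,500
  $171,500 × 10% = $17,150

Standard income tax:
  $14,000 × 11% = $1,540
  $19,000 × 24% = $4,560
  $78,000 × 37% = $28,860
  $10,500 × 47% = $4,935
  → $39,895

$39,895 > $17,150, so the standard income tax governs.

$39,895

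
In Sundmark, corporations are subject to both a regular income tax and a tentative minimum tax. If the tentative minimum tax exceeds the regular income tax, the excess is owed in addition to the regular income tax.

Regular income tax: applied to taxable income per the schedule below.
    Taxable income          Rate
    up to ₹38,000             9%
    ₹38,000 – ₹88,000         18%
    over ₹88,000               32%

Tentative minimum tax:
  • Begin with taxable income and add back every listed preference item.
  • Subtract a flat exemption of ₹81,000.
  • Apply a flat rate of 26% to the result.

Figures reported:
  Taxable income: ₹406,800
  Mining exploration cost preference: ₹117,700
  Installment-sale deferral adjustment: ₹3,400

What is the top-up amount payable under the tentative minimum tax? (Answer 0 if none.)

Tentative minimum tax:
  Adjusted income: ₹406,800 + ₹117,700 + ₹3,400 = ₹527,900
  Less exemption ₹81,000 → base ₹446,900
  ₹446,900 × 26% = ₹116,194

Regular income tax:
  ₹38,000 × 9% = ₹3,420
  ₹50,000 × 18% = ₹9,000
  ₹318,800 × 32% = ₹102,016
  → ₹114,436

Excess of tentative minimum tax over regular income tax: ₹116,194 − ₹114,436 = ₹1,758.

₹1,758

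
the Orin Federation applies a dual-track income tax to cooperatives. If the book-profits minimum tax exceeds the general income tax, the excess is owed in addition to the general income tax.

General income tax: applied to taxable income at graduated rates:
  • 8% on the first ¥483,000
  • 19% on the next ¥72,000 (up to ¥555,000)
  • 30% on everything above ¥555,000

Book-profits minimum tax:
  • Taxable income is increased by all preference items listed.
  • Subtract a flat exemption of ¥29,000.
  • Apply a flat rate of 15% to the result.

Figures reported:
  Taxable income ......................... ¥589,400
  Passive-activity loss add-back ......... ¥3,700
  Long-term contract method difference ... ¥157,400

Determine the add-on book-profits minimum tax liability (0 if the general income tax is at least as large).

¥45,585

Book-profits minimum tax:
  Adjusted income: ¥589,400 + ¥3,700 + ¥157,400 = ¥750,500
  Less exemption ¥29,000 → base ¥721,500
  ¥721,500 × 15% = ¥108,225

General income tax:
  ¥483,000 × 8% = ¥38,640
  ¥72,000 × 19% = ¥13,680
  ¥34,400 × 30% = ¥10,320
  → ¥62,640

Excess of book-profits minimum tax over general income tax: ¥108,225 − ¥62,640 = ¥45,585.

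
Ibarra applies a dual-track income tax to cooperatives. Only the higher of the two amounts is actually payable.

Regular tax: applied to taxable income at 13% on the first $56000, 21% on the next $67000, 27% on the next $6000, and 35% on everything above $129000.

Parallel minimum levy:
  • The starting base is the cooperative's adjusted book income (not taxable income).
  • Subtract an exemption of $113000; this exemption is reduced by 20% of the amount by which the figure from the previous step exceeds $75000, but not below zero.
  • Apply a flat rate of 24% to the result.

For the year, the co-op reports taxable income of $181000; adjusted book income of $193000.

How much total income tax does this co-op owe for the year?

$41170

Regular tax:
  $56000 × 13% = $7280
  $67000 × 21% = $14070
  $6000 × 27% = $1620
  $52000 × 35% = $18200
  → $41170

Parallel minimum levy:
  Base (adjusted book income): $193000
  Exemption: $113000 − 20% × ($193000 − $75000) = $113000 − $23600 = $89400
  Base: $193000 − $89400 = $103600
  $103600 × 24% = $24864

$41170 > $24864, so the regular tax governs.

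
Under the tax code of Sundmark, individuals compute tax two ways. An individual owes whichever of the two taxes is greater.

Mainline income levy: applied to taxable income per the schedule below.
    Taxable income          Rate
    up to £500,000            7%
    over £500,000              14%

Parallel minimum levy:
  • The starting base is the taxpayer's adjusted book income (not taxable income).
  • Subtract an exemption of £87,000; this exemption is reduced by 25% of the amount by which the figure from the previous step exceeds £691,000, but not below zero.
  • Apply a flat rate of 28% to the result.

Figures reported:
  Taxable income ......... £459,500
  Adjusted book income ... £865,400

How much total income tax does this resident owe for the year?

Mainline income levy:
  £459,500 × 7% = £32,165

Parallel minimum levy:
  Base (adjusted book income): £865,400
  Exemption: £87,000 − 25% × (£865,400 − £691,000) = £87,000 − £43,600 = £43,400
  Base: £865,400 − £43,400 = £822,000
  £822,000 × 28% = £230,160

£230,160 > £32,165, so the parallel minimum levy is the binding amount.

£230,160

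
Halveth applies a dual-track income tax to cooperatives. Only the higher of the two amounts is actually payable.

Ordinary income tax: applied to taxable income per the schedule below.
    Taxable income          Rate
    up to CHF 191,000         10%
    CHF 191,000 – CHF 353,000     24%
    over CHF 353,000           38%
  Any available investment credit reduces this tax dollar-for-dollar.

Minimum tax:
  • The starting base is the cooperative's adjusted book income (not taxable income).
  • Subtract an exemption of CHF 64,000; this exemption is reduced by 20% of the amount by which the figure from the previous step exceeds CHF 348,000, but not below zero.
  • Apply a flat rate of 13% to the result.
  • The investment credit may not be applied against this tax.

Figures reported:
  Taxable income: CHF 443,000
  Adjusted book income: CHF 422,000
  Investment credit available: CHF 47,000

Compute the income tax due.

CHF 48,464

Minimum tax:
  Base (adjusted book income): CHF 422,000
  Exemption: CHF 64,000 − 20% × (CHF 422,000 − CHF 348,000) = CHF 64,000 − CHF 14,800 = CHF 49,200
  Base: CHF 422,000 − CHF 49,200 = CHF 372,800
  CHF 372,800 × 13% = CHF 48,464

Ordinary income tax:
  CHF 191,000 × 10% = CHF 19,100
  CHF 162,000 × 24% = CHF 38,880
  CHF 90,000 × 38% = CHF 34,200
  → CHF 92,180
  Less investment credit CHF 47,000 → CHF 45,180

CHF 48,464 > CHF 45,180, so the minimum tax is the binding amount.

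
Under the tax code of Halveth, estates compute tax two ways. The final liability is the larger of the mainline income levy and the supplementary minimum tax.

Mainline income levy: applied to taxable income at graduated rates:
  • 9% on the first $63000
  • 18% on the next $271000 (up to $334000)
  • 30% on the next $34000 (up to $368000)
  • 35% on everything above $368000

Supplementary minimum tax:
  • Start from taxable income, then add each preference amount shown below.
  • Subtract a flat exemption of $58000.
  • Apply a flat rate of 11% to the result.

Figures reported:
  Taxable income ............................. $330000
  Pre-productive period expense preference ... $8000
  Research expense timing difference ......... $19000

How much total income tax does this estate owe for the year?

Mainline income levy:
  $63000 × 9% = $5670
  $267000 × 18% = $48060
  → $53730

Supplementary minimum tax:
  Adjusted income: $330000 + $8000 + $19000 = $357000
  Less exemption $58000 → base $299000
  $299000 × 11% = $32890

$53730 > $32890, so the mainline income levy governs.

$53730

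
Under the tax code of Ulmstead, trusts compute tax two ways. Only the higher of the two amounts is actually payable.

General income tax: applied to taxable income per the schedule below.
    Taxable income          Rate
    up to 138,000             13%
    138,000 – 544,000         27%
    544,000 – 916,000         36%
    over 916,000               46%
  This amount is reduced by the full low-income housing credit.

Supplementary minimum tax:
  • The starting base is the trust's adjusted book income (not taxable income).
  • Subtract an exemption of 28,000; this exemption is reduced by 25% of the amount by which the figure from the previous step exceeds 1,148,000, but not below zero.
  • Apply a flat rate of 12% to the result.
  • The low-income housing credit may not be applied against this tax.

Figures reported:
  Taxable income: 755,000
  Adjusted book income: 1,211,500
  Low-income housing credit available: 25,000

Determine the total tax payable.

178,520

General income tax:
  138,000 × 13% = 17,940
  406,000 × 27% = 109,620
  211,000 × 36% = 75,960
  → 203,520
  Less low-income housing credit 25,000 → 178,520

Supplementary minimum tax:
  Base (adjusted book income): 1,211,500
  Exemption: 28,000 − 25% × (1,211,500 − 1,148,000) = 28,000 − 15,875 = 12,125
  Base: 1,211,500 − 12,125 = 1,199,375
  1,199,375 × 12% = 143,925

178,520 > 143,925, so the general income tax governs.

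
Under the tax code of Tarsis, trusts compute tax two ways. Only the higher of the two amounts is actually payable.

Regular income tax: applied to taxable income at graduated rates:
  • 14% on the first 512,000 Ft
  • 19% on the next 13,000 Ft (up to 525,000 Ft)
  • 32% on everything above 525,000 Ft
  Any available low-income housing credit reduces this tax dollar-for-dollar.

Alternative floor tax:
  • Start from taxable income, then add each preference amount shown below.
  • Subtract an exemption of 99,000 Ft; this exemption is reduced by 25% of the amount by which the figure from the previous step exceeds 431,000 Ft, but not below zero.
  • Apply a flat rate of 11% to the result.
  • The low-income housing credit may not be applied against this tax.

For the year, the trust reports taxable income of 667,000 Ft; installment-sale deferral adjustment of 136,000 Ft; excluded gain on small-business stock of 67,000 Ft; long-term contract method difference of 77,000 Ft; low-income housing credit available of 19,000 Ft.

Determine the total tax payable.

Regular income tax:
  512,000 Ft × 14% = 71,680 Ft
  13,000 Ft × 19% = 2,470 Ft
  142,000 Ft × 32% = 45,440 Ft
  → 119,590 Ft
  Less low-income housing credit 19,000 Ft → 100,590 Ft

Alternative floor tax:
  Adjusted income: 667,000 Ft + 136,000 Ft + 67,000 Ft + 77,000 Ft = 947,000 Ft
  Exemption: 25% × (947,000 Ft − 431,000 Ft) = 129,000 Ft ≥ 99,000 Ft, so the exemption is fully phased out
  Base: 947,000 Ft − 0 Ft = 947,000 Ft
  947,000 Ft × 11% = 104,170 Ft

104,170 Ft > 100,590 Ft, so the alternative floor tax is the binding amount.

104,170 Ft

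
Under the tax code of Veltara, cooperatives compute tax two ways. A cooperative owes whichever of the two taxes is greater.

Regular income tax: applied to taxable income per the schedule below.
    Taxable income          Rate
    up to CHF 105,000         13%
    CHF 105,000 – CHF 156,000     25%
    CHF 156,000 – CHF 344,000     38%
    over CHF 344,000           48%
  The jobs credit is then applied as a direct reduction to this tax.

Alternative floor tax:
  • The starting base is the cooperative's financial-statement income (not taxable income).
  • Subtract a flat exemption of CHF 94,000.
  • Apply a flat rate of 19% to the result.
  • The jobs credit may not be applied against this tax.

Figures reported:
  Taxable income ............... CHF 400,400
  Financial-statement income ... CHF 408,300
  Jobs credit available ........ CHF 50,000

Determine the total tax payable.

Alternative floor tax:
  Base (financial-statement income): CHF 408,300
  Less exemption CHF 94,000 → base CHF 314,300
  CHF 314,300 × 19% = CHF 59,717

Regular income tax:
  CHF 105,000 × 13% = CHF 13,650
  CHF 51,000 × 25% = CHF 12,750
  CHF 188,000 × 38% = CHF 71,440
  CHF 56,400 × 48% = CHF 27,072
  → CHF 124,912
  Less jobs credit CHF 50,000 → CHF 74,912

CHF 74,912 > CHF 59,717, so the regular income tax governs.

CHF 74,912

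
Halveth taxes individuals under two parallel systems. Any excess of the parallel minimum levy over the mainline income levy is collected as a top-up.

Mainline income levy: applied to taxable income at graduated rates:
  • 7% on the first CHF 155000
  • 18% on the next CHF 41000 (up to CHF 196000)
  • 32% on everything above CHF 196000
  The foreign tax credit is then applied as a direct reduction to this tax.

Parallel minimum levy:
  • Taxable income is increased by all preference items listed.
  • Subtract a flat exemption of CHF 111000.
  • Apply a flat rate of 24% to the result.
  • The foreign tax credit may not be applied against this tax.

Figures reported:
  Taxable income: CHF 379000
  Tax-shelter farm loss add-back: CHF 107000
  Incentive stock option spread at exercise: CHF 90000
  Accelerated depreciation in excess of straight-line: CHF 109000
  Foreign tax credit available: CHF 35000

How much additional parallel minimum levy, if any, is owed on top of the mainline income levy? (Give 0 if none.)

CHF 95970

Parallel minimum levy:
  Adjusted income: CHF 379000 + CHF 107000 + CHF 90000 + CHF 109000 = CHF 685000
  Less exemption CHF 111000 → base CHF 574000
  CHF 574000 × 24% = CHF 137760

Mainline income levy:
  CHF 155000 × 7% = CHF 10850
  CHF 41000 × 18% = CHF 7380
  CHF 183000 × 32% = CHF 58560
  → CHF 76790
  Less foreign tax credit CHF 35000 → CHF 41790

Excess of parallel minimum levy over mainline income levy: CHF 137760 − CHF 41790 = CHF 95970.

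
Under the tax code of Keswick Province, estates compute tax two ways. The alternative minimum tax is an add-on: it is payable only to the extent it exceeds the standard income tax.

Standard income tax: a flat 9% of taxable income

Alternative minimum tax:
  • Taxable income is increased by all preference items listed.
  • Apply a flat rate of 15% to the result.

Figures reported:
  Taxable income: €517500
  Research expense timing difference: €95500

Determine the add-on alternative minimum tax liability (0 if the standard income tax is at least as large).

€45375

Standard income tax:
  €517500 × 9% = €46575

Alternative minimum tax:
  Adjusted income: €517500 + €95500 = €613000
  €613000 × 15% = €91950

Excess of alternative minimum tax over standard income tax: €91950 − €46575 = €45375.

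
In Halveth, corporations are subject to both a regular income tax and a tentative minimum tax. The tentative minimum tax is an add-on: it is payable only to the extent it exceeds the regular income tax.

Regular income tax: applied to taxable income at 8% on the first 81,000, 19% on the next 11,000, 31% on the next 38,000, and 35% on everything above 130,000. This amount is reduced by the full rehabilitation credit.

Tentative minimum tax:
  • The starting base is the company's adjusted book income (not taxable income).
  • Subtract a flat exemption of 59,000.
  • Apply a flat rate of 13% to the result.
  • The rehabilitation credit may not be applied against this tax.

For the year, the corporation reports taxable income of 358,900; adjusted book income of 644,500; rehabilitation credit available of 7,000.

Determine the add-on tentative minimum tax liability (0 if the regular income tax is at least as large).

0

Tentative minimum tax:
  Base (adjusted book income): 644,500
  Less exemption 59,000 → base 585,500
  585,500 × 13% = 76,115

Regular income tax:
  81,000 × 8% = 6,480
  11,000 × 19% = 2,090
  38,000 × 31% = 11,780
  228,900 × 35% = 80,115
  → 100,465
  Less rehabilitation credit 7,000 → 93,465

76,115 ≤ 93,465, so no add-on is due.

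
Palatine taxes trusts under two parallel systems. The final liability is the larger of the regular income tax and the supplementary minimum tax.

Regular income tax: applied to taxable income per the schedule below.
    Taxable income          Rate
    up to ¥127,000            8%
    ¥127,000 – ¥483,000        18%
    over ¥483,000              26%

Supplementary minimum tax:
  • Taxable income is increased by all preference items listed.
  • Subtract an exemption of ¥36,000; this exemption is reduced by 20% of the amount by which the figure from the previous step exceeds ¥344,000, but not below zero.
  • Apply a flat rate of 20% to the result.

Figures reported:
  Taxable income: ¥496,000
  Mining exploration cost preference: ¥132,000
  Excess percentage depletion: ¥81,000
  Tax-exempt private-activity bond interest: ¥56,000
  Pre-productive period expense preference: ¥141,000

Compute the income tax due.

Regular income tax:
  ¥127,000 × 8% = ¥10,160
  ¥356,000 × 18% = ¥64,080
  ¥13,000 × 26% = ¥3,380
  → ¥77,620

Supplementary minimum tax:
  Adjusted income: ¥496,000 + ¥132,000 + ¥81,000 + ¥56,000 + ¥141,000 = ¥906,000
  Exemption: 20% × (¥906,000 − ¥344,000) = ¥112,400 ≥ ¥36,000, so the exemption is fully phased out
  Base: ¥906,000 − ¥0 = ¥906,000
  ¥906,000 × 20% = ¥181,200

¥181,200 > ¥77,620, so the supplementary minimum tax is the binding amount.

¥181,200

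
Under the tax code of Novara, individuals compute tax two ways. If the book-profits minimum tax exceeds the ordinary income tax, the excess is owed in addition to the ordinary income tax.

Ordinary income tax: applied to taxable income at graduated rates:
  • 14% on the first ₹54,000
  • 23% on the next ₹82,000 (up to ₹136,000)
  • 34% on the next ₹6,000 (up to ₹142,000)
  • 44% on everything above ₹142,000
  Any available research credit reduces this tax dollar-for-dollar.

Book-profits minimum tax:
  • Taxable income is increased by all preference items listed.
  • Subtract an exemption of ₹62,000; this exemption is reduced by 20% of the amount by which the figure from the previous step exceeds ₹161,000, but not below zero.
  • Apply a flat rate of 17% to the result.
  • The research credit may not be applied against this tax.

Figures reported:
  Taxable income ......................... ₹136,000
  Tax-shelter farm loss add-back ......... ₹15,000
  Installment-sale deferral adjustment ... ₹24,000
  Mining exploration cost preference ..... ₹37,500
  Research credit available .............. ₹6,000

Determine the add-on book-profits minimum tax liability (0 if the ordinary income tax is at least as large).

₹6,916

Book-profits minimum tax:
  Adjusted income: ₹136,000 + ₹15,000 + ₹24,000 + ₹37,500 = ₹212,500
  Exemption: ₹62,000 − 20% × (₹212,500 − ₹161,000) = ₹62,000 − ₹10,300 = ₹51,700
  Base: ₹212,500 − ₹51,700 = ₹160,800
  ₹160,800 × 17% = ₹27,336

Ordinary income tax:
  ₹54,000 × 14% = ₹7,560
  ₹82,000 × 23% = ₹18,860
  → ₹26,420
  Less research credit ₹6,000 → ₹20,420

Excess of book-profits minimum tax over ordinary income tax: ₹27,336 − ₹20,420 = ₹6,916.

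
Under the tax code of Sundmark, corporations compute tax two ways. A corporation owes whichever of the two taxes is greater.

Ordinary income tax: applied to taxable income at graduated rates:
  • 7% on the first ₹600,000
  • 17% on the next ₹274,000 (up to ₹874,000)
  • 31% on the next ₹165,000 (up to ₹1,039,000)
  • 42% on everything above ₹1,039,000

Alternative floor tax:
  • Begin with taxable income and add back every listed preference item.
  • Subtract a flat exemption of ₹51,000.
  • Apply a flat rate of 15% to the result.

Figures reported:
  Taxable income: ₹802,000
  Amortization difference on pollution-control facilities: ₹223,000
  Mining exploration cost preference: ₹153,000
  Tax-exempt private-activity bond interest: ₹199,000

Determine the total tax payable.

Alternative floor tax:
  Adjusted income: ₹802,000 + ₹223,000 + ₹153,000 + ₹199,000 = ₹1,377,000
  Less exemption ₹51,000 → base ₹1,326,000
  ₹1,326,000 × 15% = ₹198,900

Ordinary income tax:
  ₹600,000 × 7% = ₹42,000
  ₹202,000 × 17% = ₹34,340
  → ₹76,340

₹198,900 > ₹76,340, so the alternative floor tax is the binding amount.

₹198,900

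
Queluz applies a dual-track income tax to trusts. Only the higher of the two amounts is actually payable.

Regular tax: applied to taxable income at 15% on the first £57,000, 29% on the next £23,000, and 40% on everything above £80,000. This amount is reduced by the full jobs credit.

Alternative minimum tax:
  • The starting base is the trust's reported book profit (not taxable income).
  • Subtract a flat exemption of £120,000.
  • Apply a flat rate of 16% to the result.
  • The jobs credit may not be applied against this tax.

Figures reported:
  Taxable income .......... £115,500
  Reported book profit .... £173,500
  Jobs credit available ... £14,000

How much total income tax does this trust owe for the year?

£15,420

Alternative minimum tax:
  Base (reported book profit): £173,500
  Less exemption £120,000 → base £53,500
  £53,500 × 16% = £8,560

Regular tax:
  £57,000 × 15% = £8,550
  £23,000 × 29% = £6,670
  £35,500 × 40% = £14,200
  → £29,420
  Less jobs credit £14,000 → £15,420

£15,420 > £8,560, so the regular tax governs.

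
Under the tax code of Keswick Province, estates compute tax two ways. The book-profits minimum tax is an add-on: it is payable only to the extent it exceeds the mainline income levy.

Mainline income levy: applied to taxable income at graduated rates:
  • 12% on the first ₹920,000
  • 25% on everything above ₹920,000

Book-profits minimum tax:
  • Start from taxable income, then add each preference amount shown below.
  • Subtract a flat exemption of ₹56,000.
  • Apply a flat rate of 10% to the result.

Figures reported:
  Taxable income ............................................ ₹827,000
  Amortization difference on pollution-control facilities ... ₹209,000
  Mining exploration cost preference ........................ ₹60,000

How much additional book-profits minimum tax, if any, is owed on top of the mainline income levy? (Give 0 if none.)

Book-profits minimum tax:
  Adjusted income: ₹827,000 + ₹209,000 + ₹60,000 = ₹1,096,000
  Less exemption ₹56,000 → base ₹1,040,000
  ₹1,040,000 × 10% = ₹104,000

Mainline income levy:
  ₹827,000 × 12% = ₹99,240

Excess of book-profits minimum tax over mainline income levy: ₹104,000 − ₹99,240 = ₹4,760.

₹4,760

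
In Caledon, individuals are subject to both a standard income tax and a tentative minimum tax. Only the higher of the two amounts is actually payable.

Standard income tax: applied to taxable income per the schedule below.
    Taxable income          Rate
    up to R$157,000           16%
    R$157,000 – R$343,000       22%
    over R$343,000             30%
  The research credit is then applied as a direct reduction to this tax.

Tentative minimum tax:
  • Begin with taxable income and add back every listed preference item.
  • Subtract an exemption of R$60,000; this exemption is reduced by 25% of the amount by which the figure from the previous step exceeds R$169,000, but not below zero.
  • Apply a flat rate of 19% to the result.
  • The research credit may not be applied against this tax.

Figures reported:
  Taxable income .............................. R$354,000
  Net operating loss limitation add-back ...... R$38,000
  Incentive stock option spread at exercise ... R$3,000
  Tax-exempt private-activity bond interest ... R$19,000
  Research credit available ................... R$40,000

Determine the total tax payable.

Tentative minimum tax:
  Adjusted income: R$354,000 + R$38,000 + R$3,000 + R$19,000 = R$414,000
  Exemption: 25% × (R$414,000 − R$169,000) = R$61,250 ≥ R$60,000, so the exemption is fully phased out
  Base: R$414,000 − R$0 = R$414,000
  R$414,000 × 19% = R$78,660

Standard income tax:
  R$157,000 × 16% = R$25,120
  R$186,000 × 22% = R$40,920
  R$11,000 × 30% = R$3,300
  → R$69,340
  Less research credit R$40,000 → R$29,340

R$78,660 > R$29,340, so the tentative minimum tax is the binding amount.

R$78,660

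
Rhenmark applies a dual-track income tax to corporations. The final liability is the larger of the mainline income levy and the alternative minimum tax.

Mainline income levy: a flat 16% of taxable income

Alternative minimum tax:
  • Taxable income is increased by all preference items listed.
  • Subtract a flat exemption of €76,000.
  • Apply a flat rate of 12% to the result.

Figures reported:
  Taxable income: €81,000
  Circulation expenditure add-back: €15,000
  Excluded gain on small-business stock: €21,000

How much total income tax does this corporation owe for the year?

€12,960

Alternative minimum tax:
  Adjusted income: €81,000 + €15,000 + €21,000 = €117,000
  Less exemption €76,000 → base €41,000
  €41,000 × 12% = €4,920

Mainline income levy:
  €81,000 × 16% = €12,960

€12,960 > €4,920, so the mainline income levy governs.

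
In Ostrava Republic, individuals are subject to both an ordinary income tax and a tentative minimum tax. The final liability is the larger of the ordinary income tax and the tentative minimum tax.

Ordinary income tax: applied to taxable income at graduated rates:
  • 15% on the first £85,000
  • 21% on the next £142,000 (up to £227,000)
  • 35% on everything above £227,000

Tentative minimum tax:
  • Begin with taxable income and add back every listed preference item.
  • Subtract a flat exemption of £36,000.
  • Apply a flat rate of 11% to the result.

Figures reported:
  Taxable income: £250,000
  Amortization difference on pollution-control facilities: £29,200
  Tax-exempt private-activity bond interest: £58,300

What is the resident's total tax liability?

Tentative minimum tax:
  Adjusted income: £250,000 + £29,200 + £58,300 = £337,500
  Less exemption £36,000 → base £301,500
  £301,500 × 11% = £33,165

Ordinary income tax:
  £85,000 × 15% = £12,750
  £142,000 × 21% = £29,820
  £23,000 × 35% = £8,050
  → £50,620

£50,620 > £33,165, so the ordinary income tax governs.

£50,620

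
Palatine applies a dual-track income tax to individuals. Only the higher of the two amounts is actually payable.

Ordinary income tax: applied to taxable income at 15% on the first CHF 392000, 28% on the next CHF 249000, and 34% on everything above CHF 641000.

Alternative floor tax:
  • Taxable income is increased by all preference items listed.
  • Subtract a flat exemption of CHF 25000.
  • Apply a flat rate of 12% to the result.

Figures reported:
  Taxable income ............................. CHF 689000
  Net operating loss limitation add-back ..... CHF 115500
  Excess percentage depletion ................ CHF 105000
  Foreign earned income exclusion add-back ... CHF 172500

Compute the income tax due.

CHF 144840

Alternative floor tax:
  Adjusted income: CHF 689000 + CHF 115500 + CHF 105000 + CHF 172500 = CHF 1082000
  Less exemption CHF 25000 → base CHF 1057000
  CHF 1057000 × 12% = CHF 126840

Ordinary income tax:
  CHF 392000 × 15% = CHF 58800
  CHF 249000 × 28% = CHF 69720
  CHF 48000 × 34% = CHF 16320
  → CHF 144840

CHF 144840 > CHF 126840, so the ordinary income tax governs.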